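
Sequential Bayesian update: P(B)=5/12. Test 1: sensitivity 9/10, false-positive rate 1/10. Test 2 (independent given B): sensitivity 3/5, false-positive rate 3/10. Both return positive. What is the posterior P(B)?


After test 1: P(+) = 9/10*5/12 + 1/10*7/12 = 13/30
P(B|+) = (3/8)/(13/30) = 45/52
After test 2 (use post1 as new prior): P(+) = 3/5*45/52 + 3/10*7/52 = 291/520
P(B|+,+) = (27/52)/(291/520) = 90/97

90/97


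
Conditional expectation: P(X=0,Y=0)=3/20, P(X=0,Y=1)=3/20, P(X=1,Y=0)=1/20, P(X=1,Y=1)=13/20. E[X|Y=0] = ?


P(Y=0) = 4/20
E[X|Y=0] = (0*3 + 1*1)/4 = 1/4

1/4


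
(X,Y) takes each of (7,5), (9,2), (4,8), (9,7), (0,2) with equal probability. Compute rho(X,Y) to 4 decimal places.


Cov(X,Y) = 1.7600, Var(X) = 11.7600, Var(Y) = 6.1600
rho = Cov/(sqrt(VarX)*sqrt(VarY)) = 0.2068

0.2068


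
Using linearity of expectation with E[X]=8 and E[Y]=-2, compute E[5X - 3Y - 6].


E[5X - 3Y - 6] = 5*E[X] - 3*E[Y] - 6
= (5)*(8) + (-3)*(-2) + (-6)
= 40 + 6 - 6 = 40

40


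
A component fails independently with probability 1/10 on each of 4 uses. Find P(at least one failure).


P(at least one) = 1 - P(none)
P(none) = (1 - 1/10)^4 = (9/10)^4 = 6561/10000
P(at least one) = 1 - 6561/10000 = 3439/10000

3439/10000


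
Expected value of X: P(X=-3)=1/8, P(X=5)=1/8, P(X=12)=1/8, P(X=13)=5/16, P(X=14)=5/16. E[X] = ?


E[X] = sum(x * P(x))
= -3*1/8 + 5*1/8 + 12*1/8 + 13*5/16 + 14*5/16
= 163/16

163/16


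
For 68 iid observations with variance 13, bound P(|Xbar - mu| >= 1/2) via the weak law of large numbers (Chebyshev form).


Var(Xbar) = Var(X)/n = 13/68
Chebyshev: P(|Xbar-mu| >= 1/2) <= Var(Xbar)/(1/2)^2 = (13/68)/(1/4) = 13/17

13/17


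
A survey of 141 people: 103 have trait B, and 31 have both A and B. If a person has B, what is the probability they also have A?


P(A|B) = P(A∩B)/P(B) = (31/141)/(103/141) = 31/103

31/103


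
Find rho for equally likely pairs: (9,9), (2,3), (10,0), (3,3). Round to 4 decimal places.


Cov(X,Y) = 1.5000, Var(X) = 12.5000, Var(Y) = 10.6875
rho = Cov/(sqrt(VarX)*sqrt(VarY)) = 0.1298

0.1298


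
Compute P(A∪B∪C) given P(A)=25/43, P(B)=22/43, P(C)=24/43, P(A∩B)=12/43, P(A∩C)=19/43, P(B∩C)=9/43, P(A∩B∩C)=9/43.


P(A∪B∪C) = P(A)+P(B)+P(C) - P(AB)-P(AC)-P(BC) + P(ABC)
= 25/43+22/43+24/43 - 12/43-19/43-9/43 + 9/43
= 40/43

40/43


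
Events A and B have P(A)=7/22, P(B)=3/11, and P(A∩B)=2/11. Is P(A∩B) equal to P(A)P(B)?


P(A)*P(B) = 7/22*3/11 = 21/242
P(A∩B) = 2/11 != 21/242, so not independent

No, A and B are not independent


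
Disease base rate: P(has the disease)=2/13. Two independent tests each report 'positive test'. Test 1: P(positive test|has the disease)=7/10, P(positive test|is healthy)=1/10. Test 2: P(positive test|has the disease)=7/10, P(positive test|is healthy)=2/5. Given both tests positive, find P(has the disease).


After test 1: P(+) = 7/10*2/13 + 1/10*11/13 = 5/26
P(B|+) = (7/65)/(5/26) = 14/25
After test 2 (use post1 as new prior): P(+) = 7/10*14/25 + 2/5*11/25 = 71/125
P(B|+,+) = (49/125)/(71/125) = 49/71

49/71


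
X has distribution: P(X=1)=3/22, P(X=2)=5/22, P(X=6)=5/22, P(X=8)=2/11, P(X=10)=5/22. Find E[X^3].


E[X^3] = sum(g(x)*P(x))
= 1*3/22 + 8*5/22 + 216*5/22 + 512*2/11 + 1000*5/22
= 8171/22

8171/22


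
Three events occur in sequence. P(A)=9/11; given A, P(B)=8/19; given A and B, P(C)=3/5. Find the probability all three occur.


P(A∩B∩C) = P(A) * P(B|A) * P(C|A∩B)
= 9/11 * 8/19 * 3/5
= 72/209 * 3/5 = 216/1045

216/1045


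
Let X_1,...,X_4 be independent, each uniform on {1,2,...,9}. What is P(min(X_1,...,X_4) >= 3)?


P(min >= 3) = P(all X_i >= 3) = (P(X_1 >= 3))^4
= (7/9)^4 = 2401/6561

2401/6561


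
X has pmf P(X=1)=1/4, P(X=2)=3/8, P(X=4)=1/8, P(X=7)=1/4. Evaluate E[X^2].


E[X^2] = sum(x^2 * P(x))
= 1*1/4 + 4*3/8 + 16*1/8 + 49*1/4
= 16

16


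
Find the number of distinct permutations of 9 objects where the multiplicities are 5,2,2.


9! = 362880
Denominator: 5!=120 * 2!=2 * 2!=2
Coefficient = 362880 / 480 = 756

756


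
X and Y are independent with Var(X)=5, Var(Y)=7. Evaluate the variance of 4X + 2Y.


Independence => Cov(X,Y)=0
Var(4X + 2Y) = 4^2*Var(X) + 2^2*Var(Y)
= 16*5 + 4*7 = 108

108


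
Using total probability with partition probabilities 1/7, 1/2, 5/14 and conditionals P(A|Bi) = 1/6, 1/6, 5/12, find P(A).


P(A) = P(A|B1)P(B1) + P(A|B2)P(B2) + P(A|B3)P(B3)
= 1/6*1/7 + 1/6*1/2 + 5/12*5/14
= 1/42 + 1/12 + 25/168 = 43/168

43/168


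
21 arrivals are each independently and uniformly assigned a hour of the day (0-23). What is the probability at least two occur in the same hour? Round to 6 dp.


P(all different) = prod((24-i)/24 for i=0..20) = 0.000001
P(at least one match) = 1 - 0.000001 = 0.999999

0.999999


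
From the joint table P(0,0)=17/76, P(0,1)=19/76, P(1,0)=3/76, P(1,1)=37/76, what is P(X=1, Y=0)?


Read from table: P(X=1, Y=0) = 3/76

3/76


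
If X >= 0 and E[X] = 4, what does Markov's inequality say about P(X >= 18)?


Markov: P(X >= a) <= E[X]/a
P(X >= 18) <= 4/18 = 2/9

2/9


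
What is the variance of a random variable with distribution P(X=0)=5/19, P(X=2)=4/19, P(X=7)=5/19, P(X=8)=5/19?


E[X] = 83/19, E[X^2] = 581/19
Var(X) = E[X^2] - (E[X])^2 = 581/19 - (83/19)^2 = 4150/361

4150/361


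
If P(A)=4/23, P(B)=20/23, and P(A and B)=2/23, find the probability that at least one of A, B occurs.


P(A∪B) = P(A) + P(B) - P(A∩B)
= 4/23 + 20/23 - 2/23 = 22/23

22/23


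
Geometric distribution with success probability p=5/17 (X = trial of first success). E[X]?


For geometric (trials until first success), E[X] = 1/p = 1/(5/17) = 17/5

17/5


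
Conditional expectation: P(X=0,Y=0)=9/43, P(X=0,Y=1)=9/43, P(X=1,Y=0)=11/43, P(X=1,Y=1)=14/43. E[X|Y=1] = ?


P(Y=1) = 23/43
E[X|Y=1] = (0*9 + 1*14)/23 = 14/23

14/23


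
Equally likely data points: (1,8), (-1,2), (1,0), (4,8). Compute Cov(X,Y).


E[X]=5/4, E[Y]=9/2, E[XY]=19/2
Cov(X,Y) = E[XY] - E[X]E[Y] = 19/2 - 5/4*9/2 = 31/8

31/8


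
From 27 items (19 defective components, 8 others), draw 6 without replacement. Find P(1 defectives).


P(X=1) = C(19,1)*C(8,5) / C(27,6)
= 19*56 / 296010
= 1064/296010 = 532/148005

532/148005


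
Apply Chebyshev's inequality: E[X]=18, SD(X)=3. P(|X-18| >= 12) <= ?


k = 12/3 = 4
Chebyshev: P(|X-mu| >= k*sigma) <= 1/k^2 = 1/4^2 = 1/16

1/16


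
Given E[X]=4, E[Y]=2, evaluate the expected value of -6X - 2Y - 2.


E[-6X - 2Y - 2] = -6*E[X] - 2*E[Y] - 2
= (-6)*(4) + (-2)*(2) + (-2)
= -24 - 4 - 2 = -30

-30


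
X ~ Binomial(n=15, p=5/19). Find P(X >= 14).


P(X>=14) = P(X=14) + P(X=15)
= 1281738281250/15181127029874798299 + 30517578125/15181127029874798299
= 1312255859375/15181127029874798299

1312255859375/15181127029874798299


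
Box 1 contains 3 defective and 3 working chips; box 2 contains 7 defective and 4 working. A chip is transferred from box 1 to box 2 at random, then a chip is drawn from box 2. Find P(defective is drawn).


P(transfer defective) = 3/6 = 1/2; P(transfer working) = 1/2
If defective transferred: Urn II has 8 defective of 12, so P(defective|defective moved) = 2/3
If working transferred: Urn II has 7 defective of 12, so P(defective|working moved) = 7/12
By total probability: P(defective) = 1/2*2/3 + 1/2*7/12 = 5/8

5/8


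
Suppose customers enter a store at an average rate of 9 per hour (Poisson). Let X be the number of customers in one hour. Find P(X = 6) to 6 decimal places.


P(X=6) = e^(-9) * 9^6 / 6!
≈ 0.0001234098041 * 531441 / 720
≈ 0.091090

0.091090


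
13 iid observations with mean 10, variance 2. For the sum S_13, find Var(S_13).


By independence, Var(S_n) = n*Var(X_1) = 13*2 = 26

26


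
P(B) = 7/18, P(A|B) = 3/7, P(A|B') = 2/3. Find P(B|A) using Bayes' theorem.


P(A) = P(A|B)P(B) + P(A|B')P(B') = 3/7*7/18 + 2/3*11/18 = 31/54
P(B|A) = P(A|B)P(B)/P(A) = (1/6)/(31/54) = 9/31

9/31


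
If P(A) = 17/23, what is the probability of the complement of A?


P(A') = 1 - P(A) = 1 - 17/23 = 6/23

6/23


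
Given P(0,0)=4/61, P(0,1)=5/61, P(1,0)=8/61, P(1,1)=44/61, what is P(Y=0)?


P(Y=0) = P(0,0)+P(1,0) = 4/61 + 8/61 = 12/61

12/61


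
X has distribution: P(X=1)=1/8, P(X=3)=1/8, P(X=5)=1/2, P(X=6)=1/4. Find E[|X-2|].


E[|X-2|] = sum(g(x)*P(x))
= 1*1/8 + 1*1/8 + 3*1/2 + 4*1/4
= 11/4

11/4


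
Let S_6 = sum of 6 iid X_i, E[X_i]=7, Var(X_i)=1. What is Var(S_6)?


By independence, Var(S_n) = n*Var(X_1) = 6*1 = 6

6


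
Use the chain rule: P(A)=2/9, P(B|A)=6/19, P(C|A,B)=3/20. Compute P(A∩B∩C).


P(A∩B∩C) = P(A) * P(B|A) * P(C|A∩B)
= 2/9 * 6/19 * 3/20
= 4/57 * 3/20 = 1/95

1/95


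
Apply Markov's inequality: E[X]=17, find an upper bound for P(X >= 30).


Markov: P(X >= a) <= E[X]/a
P(X >= 30) <= 17/30

17/30


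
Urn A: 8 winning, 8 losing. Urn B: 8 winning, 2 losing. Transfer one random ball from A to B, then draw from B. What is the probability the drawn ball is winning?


P(transfer winning) = 8/16 = 1/2; P(transfer losing) = 1/2
If winning transferred: Urn II has 9 winning of 11, so P(winning|winning moved) = 9/11
If losing transferred: Urn II has 8 winning of 11, so P(winning|losing moved) = 8/11
By total probability: P(winning) = 1/2*9/11 + 1/2*8/11 = 17/22

17/22


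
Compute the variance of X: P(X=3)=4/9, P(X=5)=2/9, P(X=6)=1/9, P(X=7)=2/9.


E[X] = 14/3, E[X^2] = 220/9
Var(X) = E[X^2] - (E[X])^2 = 220/9 - (14/3)^2 = 8/3

8/3


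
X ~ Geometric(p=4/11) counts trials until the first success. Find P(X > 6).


P(X > 6) = P(first 6 trials all fail) = (1-p)^6 = (7/11)^6 = 117649/1771561

117649/1771561


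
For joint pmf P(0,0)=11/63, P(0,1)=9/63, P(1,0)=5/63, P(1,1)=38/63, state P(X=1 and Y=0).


Read from table: P(X=1, Y=0) = 5/63

5/63


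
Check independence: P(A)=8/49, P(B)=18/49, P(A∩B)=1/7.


P(A)*P(B) = 8/49*18/49 = 144/2401
P(A∩B) = 1/7 != 144/2401, so not independent

No, A and B are not independent


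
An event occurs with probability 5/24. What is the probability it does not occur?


P(A') = 1 - P(A) = 1 - 5/24 = 19/24

19/24


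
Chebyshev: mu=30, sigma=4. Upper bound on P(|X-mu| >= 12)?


k = 12/4 = 3
Chebyshev: P(|X-mu| >= k*sigma) <= 1/k^2 = 1/3^2 = 1/9

1/9


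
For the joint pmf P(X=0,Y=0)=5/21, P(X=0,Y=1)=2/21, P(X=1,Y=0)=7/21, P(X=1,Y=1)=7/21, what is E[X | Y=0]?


P(Y=0) = 12/21
E[X|Y=0] = (0*5 + 1*7)/12 = 7/12

7/12


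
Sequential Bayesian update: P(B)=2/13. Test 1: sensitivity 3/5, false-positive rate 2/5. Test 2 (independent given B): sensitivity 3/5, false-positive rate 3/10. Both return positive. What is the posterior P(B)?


After test 1: P(+) = 3/5*2/13 + 2/5*11/13 = 28/65
P(B|+) = (6/65)/(28/65) = 3/14
After test 2 (use post1 as new prior): P(+) = 3/5*3/14 + 3/10*11/14 = 51/140
P(B|+,+) = (9/70)/(51/140) = 6/17

6/17


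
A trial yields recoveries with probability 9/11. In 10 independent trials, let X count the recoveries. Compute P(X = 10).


P(X=10) = C(10,10) * p^10 * (1-p)^0
= 1 * 3486784401/25937424601 * 1
= 3486784401/25937424601

3486784401/25937424601


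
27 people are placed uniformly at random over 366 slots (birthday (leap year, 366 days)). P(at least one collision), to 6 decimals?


P(all different) = prod((366-i)/366 for i=0..26) = 0.374173
P(at least one match) = 1 - 0.374173 = 0.625827

0.625827


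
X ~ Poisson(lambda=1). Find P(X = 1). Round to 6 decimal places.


P(X=1) = e^(-1) * 1^1 / 1!
≈ 0.3678794412 * 1 / 1
≈ 0.367879

0.367879


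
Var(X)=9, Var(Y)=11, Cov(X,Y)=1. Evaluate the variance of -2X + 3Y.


Var(-2X + 3Y) = (-2)^2*Var(X) + 3^2*Var(Y) + 2*(-2)*3*Cov(X,Y)
= 4*9 + 9*11 - 12*1
= 36 + 99 - 12 = 123

123


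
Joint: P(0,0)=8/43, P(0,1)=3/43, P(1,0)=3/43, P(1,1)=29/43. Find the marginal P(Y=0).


P(Y=0) = P(0,0)+P(1,0) = 8/43 + 3/43 = 11/43

11/43


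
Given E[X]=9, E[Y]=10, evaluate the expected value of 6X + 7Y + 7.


E[6X + 7Y + 7] = 6*E[X] + 7*E[Y] + 7
= (6)*(9) + (7)*(10) + (7)
= 54 + 70 + 7 = 131

131


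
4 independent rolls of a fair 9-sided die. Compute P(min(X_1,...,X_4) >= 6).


P(min >= 6) = P(all X_i >= 6) = (P(X_1 >= 6))^4
= (4/9)^4 = 256/6561

256/6561


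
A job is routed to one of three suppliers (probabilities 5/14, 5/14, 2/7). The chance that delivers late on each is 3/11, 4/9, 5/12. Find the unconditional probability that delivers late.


P(A) = P(A|B1)P(B1) + P(A|B2)P(B2) + P(A|B3)P(B3)
= 3/11*5/14 + 4/9*5/14 + 5/12*2/7
= 15/154 + 10/63 + 5/42 = 260/693

260/693


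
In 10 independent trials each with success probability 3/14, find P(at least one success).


P(at least one) = 1 - P(none)
P(none) = (1 - 3/14)^10 = (11/14)^10 = 25937424601/289254654976
P(at least one) = 1 - 25937424601/289254654976 = 263317230375/289254654976

263317230375/289254654976


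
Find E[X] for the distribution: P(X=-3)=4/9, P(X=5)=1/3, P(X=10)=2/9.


E[X] = sum(x * P(x))
= -3*4/9 + 5*1/3 + 10*2/9
= 23/9

23/9


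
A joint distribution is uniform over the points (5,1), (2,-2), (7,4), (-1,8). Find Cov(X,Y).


E[X]=13/4, E[Y]=11/4, E[XY]=21/4
Cov(X,Y) = E[XY] - E[X]E[Y] = 21/4 - 13/4*11/4 = -59/16

-59/16


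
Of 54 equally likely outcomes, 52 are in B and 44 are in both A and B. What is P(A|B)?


P(A|B) = P(A∩B)/P(B) = (44/54)/(52/54) = 44/52 = 11/13

11/13


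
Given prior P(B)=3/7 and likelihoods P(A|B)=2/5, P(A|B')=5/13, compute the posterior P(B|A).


P(A) = P(A|B)P(B) + P(A|B')P(B') = 2/5*3/7 + 5/13*4/7 = 178/455
P(B|A) = P(A|B)P(B)/P(A) = (6/35)/(178/455) = 39/89

39/89


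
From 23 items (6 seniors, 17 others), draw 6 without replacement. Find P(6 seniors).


P(X=6) = C(6,6)*C(17,0) / C(23,6)
= 1*1 / 100947
= 1/100947

1/100947


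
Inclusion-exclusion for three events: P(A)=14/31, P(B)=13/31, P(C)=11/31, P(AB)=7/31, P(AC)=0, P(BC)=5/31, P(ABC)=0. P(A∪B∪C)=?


P(A∪B∪C) = P(A)+P(B)+P(C) - P(AB)-P(AC)-P(BC) + P(ABC)
= 14/31+13/31+11/31 - 7/31-0-5/31 + 0
= 26/31

26/31


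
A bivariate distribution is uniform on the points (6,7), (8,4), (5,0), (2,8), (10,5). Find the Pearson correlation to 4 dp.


Cov(X,Y) = -1.7600, Var(X) = 7.3600, Var(Y) = 7.7600
rho = Cov/(sqrt(VarX)*sqrt(VarY)) = -0.2329

-0.2329


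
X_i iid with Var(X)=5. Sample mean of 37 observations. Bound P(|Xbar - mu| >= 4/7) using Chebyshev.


Var(Xbar) = Var(X)/n = 5/37
Chebyshev: P(|Xbar-mu| >= 4/7) <= Var(Xbar)/(4/7)^2 = (5/37)/(16/49) = 245/592

245/592


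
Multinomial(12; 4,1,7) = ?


12! = 479001600
Denominator: 4!=24 * 1!=1 * 7!=5040
Coefficient = 479001600 / 120960 = 3960

3960


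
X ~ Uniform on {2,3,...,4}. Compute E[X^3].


E[X^3] = (1/3) * sum(x^3 for x=2..4)
= 99/3 = 33

33


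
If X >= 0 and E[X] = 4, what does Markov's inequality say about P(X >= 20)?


Markov: P(X >= a) <= E[X]/a
P(X >= 20) <= 4/20 = 1/5

1/5


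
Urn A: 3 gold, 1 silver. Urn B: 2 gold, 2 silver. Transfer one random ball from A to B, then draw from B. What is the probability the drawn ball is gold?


P(transfer gold) = 3/4; P(transfer silver) = 1/4
If gold transferred: Urn II has 3 gold of 5, so P(gold|gold moved) = 3/5
If silver transferred: Urn II has 2 gold of 5, so P(gold|silver moved) = 2/5
By total probability: P(gold) = 3/4*3/5 + 1/4*2/5 = 11/20

11/20


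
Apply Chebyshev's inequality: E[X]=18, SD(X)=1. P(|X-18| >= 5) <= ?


k = 5/1 = 5
Chebyshev: P(|X-mu| >= k*sigma) <= 1/k^2 = 1/5^2 = 1/25

1/25


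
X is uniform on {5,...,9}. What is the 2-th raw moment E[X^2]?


E[X^2] = (1/5) * sum(x^2 for x=5..9)
= 255/5 = 51

51


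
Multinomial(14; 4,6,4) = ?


14! = 87178291200
Denominator: 4!=24 * 6!=720 * 4!=24
Coefficient = 87178291200 / 414720 = 210210

210210


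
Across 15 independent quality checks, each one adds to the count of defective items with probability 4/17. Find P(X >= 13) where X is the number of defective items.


P(X>=13) = P(X=13) + P(X=14) + P(X=15)
= 1190846791680/2862423051509815793 + 52344913920/2862423051509815793 + 1073741824/2862423051509815793
= 1244265447424/2862423051509815793

1244265447424/2862423051509815793


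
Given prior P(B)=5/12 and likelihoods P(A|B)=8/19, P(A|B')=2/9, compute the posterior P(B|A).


P(A) = P(A|B)P(B) + P(A|B')P(B') = 8/19*5/12 + 2/9*7/12 = 313/1026
P(B|A) = P(A|B)P(B)/P(A) = (10/57)/(313/1026) = 180/313

180/313


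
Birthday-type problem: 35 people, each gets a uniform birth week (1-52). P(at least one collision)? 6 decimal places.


P(all different) = prod((52-i)/52 for i=0..34) = 0.000000
P(at least one match) = 1 - 0.000000 = 1.000000

1.000000


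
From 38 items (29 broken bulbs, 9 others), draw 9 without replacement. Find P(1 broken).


P(X=1) = C(29,1)*C(9,8) / C(38,9)
= 29*9 / 163011640
= 261/163011640

261/163011640


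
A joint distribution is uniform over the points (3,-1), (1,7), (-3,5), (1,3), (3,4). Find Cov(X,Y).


E[X]=1, E[Y]=18/5, E[XY]=4/5
Cov(X,Y) = E[XY] - E[X]E[Y] = 4/5 - 1*18/5 = -14/5

-14/5


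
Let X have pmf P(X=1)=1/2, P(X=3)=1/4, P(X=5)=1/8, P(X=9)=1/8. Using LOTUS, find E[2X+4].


E[2X+4] = sum(g(x)*P(x))
= 6*1/2 + 10*1/4 + 14*1/8 + 22*1/8
= 10

10


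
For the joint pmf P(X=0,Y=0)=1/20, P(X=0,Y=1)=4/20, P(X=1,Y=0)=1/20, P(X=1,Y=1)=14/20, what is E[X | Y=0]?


P(Y=0) = 2/20
E[X|Y=0] = (0*1 + 1*1)/2 = 1/2

1/2


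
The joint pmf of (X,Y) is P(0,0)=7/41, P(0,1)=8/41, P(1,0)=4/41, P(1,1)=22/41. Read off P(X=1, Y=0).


Read from table: P(X=1, Y=0) = 4/41

4/41


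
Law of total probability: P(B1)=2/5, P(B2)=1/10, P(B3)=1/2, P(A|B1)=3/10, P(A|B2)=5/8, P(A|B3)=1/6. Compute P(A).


P(A) = P(A|B1)P(B1) + P(A|B2)P(B2) + P(A|B3)P(B3)
= 3/10*2/5 + 5/8*1/10 + 1/6*1/2
= 3/25 + 1/16 + 1/12 = 319/1200

319/1200


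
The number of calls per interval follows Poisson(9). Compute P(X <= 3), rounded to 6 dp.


P(X<=3) = e^(-9)*9^0/0! + e^(-9)*9^1/1! + e^(-9)*9^2/2! + e^(-9)*9^3/3!
≈ 0.0001234098 + 0.0011106882 + 0.0049980971 + 0.0149942912
= 0.0212264863
≈ 0.021226

0.021226


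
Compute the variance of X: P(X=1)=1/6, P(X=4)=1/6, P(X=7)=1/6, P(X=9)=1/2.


E[X] = 13/2, E[X^2] = 103/2
Var(X) = E[X^2] - (E[X])^2 = 103/2 - (13/2)^2 = 37/4

37/4


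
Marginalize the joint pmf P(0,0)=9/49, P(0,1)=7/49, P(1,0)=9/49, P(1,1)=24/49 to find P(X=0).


P(X=0) = P(0,0)+P(0,1) = 9/49 + 7/49 = 16/49

16/49


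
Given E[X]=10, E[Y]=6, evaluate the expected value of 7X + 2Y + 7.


E[7X + 2Y + 7] = 7*E[X] + 2*E[Y] + 7
= (7)*(10) + (2)*(6) + (7)
= 70 + 12 + 7 = 89

89


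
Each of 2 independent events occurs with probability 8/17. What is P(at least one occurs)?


P(at least one) = 1 - P(none)
P(none) = (1 - 8/17)^2 = (9/17)^2 = 81/289
P(at least one) = 1 - 81/289 = 208/289

208/289


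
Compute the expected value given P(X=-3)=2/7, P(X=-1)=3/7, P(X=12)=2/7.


E[X] = sum(x * P(x))
= -3*2/7 - 1*3/7 + 12*2/7
= 15/7

15/7


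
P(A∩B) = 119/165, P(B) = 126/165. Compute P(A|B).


P(A|B) = P(A∩B)/P(B) = (119/165)/(126/165) = 119/126 = 17/18

17/18


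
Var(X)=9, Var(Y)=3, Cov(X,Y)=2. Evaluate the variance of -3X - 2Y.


Var(-3X - 2Y) = (-3)^2*Var(X) + (-2)^2*Var(Y) + 2*(-3)*(-2)*Cov(X,Y)
= 9*9 + 4*3 + 12*2
= 81 + 12 + 24 = 117

117


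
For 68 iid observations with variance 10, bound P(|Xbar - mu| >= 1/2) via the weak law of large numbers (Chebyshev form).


Var(Xbar) = Var(X)/n = 10/68
Chebyshev: P(|Xbar-mu| >= 1/2) <= Var(Xbar)/(1/2)^2 = (5/34)/(1/4) = 10/17

10/17


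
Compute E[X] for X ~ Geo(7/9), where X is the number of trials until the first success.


For geometric (trials until first success), E[X] = 1/p = 1/(7/9) = 9/7

9/7


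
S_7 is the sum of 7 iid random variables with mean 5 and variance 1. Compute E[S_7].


E[S_n] = n*E[X_1] = 7*5 = 35

35


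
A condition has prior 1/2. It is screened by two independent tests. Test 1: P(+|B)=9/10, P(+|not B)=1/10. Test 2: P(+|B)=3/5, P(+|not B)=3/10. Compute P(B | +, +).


After test 1: P(+) = 9/10*1/2 + 1/10*1/2 = 1/2
P(B|+) = (9/20)/(1/2) = 9/10
After test 2 (use post1 as new prior): P(+) = 3/5*9/10 + 3/10*1/10 = 57/100
P(B|+,+) = (27/50)/(57/100) = 18/19

18/19


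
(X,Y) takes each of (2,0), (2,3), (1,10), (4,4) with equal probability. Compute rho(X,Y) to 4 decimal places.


Cov(X,Y) = -1.5625, Var(X) = 1.1875, Var(Y) = 13.1875
rho = Cov/(sqrt(VarX)*sqrt(VarY)) = -0.3948

-0.3948


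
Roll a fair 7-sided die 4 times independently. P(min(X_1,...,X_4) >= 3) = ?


P(min >= 3) = P(all X_i >= 3) = (P(X_1 >= 3))^4
= (5/7)^4 = 625/2401

625/2401


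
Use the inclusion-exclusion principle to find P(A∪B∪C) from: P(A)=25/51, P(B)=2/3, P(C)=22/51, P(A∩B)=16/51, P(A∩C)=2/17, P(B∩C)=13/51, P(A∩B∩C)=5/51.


P(A∪B∪C) = P(A)+P(B)+P(C) - P(AB)-P(AC)-P(BC) + P(ABC)
= 25/51+2/3+22/51 - 16/51-2/17-13/51 + 5/51
= 1

1


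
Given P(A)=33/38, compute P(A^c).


P(A') = 1 - P(A) = 1 - 33/38 = 5/38

5/38


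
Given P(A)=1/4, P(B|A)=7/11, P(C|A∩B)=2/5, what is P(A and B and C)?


P(A∩B∩C) = P(A) * P(B|A) * P(C|A∩B)
= 1/4 * 7/11 * 2/5
= 7/44 * 2/5 = 7/110

7/110


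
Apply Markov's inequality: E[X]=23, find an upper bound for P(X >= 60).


Markov: P(X >= a) <= E[X]/a
P(X >= 60) <= 23/60

23/60


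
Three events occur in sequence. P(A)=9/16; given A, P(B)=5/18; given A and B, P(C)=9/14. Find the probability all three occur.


P(A∩B∩C) = P(A) * P(B|A) * P(C|A∩B)
= 9/16 * 5/18 * 9/14
= 5/32 * 9/14 = 45/448

45/448


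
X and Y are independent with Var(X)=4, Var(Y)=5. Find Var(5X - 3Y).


Independence => Cov(X,Y)=0
Var(5X - 3Y) = 5^2*Var(X) + (-3)^2*Var(Y)
= 25*4 + 9*5 = 145

145


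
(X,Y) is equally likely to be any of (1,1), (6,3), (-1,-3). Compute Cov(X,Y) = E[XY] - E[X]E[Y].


E[X]=2, E[Y]=1/3, E[XY]=22/3
Cov(X,Y) = E[XY] - E[X]E[Y] = 22/3 - 2*1/3 = 20/3

20/3


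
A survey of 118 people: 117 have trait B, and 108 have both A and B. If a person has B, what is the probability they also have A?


P(A|B) = P(A∩B)/P(B) = (108/118)/(117/118) = 108/117 = 12/13

12/13


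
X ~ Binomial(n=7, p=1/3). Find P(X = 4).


P(X=4) = C(7,4) * p^4 * (1-p)^3
= 35 * 1/81 * 8/27
= 280/2187

280/2187


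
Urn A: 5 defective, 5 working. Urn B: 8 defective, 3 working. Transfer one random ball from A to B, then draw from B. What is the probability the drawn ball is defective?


P(transfer defective) = 5/10 = 1/2; P(transfer working) = 1/2
If defective transferred: Urn II has 9 defective of 12, so P(defective|defective moved) = 3/4
If working transferred: Urn II has 8 defective of 12, so P(defective|working moved) = 2/3
By total probability: P(defective) = 1/2*3/4 + 1/2*2/3 = 17/24

17/24


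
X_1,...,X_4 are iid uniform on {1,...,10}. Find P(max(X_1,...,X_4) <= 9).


P(max <= 9) = P(all X_i <= 9) = (P(X_1 <= 9))^4
= (9/10)^4 = 6561/10000

6561/10000


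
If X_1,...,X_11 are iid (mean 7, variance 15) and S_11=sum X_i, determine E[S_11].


E[S_n] = n*E[X_1] = 11*7 = 77

77


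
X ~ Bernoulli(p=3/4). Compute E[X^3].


For Bernoulli: X in {0,1}
E[X^3] = 0^3*(1-3/4) + 1^3*3/4 = 3/4

3/4


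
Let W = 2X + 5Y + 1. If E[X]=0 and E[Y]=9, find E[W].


E[2X + 5Y + 1] = 2*E[X] + 5*E[Y] + 1
= (2)*(0) + (5)*(9) + (1)
= 0 + 45 + 1 = 46

46


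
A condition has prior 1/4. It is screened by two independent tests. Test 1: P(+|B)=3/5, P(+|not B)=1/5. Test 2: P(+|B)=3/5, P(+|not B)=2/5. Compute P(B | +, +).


After test 1: P(+) = 3/5*1/4 + 1/5*3/4 = 3/10
P(B|+) = (3/20)/(3/10) = 1/2
After test 2 (use post1 as new prior): P(+) = 3/5*1/2 + 2/5*1/2 = 1/2
P(B|+,+) = (3/10)/(1/2) = 3/5

3/5


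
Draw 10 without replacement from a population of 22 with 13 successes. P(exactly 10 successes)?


P(X=10) = C(13,10)*C(9,0) / C(22,10)
= 286*1 / 646646
= 286/646646 = 1/2261

1/2261


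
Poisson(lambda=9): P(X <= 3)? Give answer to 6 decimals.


P(X<=3) = e^(-9)*9^0/0! + e^(-9)*9^1/1! + e^(-9)*9^2/2! + e^(-9)*9^3/3!
≈ 0.0001234098 + 0.0011106882 + 0.0049980971 + 0.0149942912
= 0.0212264863
≈ 0.021226

0.021226


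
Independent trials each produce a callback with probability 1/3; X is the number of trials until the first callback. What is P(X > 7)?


P(X > 7) = P(first 7 trials all fail) = (1-p)^7 = (2/3)^7 = 128/2187

128/2187


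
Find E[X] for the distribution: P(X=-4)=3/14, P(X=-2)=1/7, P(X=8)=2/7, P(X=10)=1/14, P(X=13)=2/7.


E[X] = sum(x * P(x))
= -4*3/14 - 2*1/7 + 8*2/7 + 10*1/14 + 13*2/7
= 39/7

39/7


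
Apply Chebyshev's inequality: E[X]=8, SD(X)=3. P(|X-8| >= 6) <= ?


k = 6/3 = 2
Chebyshev: P(|X-mu| >= k*sigma) <= 1/k^2 = 1/2^2 = 1/4

1/4


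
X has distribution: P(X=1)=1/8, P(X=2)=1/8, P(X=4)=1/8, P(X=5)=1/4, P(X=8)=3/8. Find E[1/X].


E[1/X] = sum(g(x)*P(x))
= 1*1/8 + 1/2*1/8 + 1/4*1/8 + 1/5*1/4 + 1/8*3/8
= 101/320

101/320


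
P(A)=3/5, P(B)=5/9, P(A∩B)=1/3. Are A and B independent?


P(A)*P(B) = 3/5*5/9 = 1/3
P(A∩B) = 1/3, which equals P(A)P(B), so independent

Yes, A and B are independent


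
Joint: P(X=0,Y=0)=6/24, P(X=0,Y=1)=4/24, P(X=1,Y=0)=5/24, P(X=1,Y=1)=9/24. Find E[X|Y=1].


P(Y=1) = 13/24
E[X|Y=1] = (0*4 + 1*9)/13 = 9/13

9/13


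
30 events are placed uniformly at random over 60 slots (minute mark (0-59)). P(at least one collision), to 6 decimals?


P(all different) = prod((60-i)/60 for i=0..29) = 0.000142
P(at least one match) = 1 - 0.000142 = 0.999858

0.999858


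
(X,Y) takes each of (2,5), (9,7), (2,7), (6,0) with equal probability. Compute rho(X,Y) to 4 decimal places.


Cov(X,Y) = -0.8125, Var(X) = 8.6875, Var(Y) = 8.1875
rho = Cov/(sqrt(VarX)*sqrt(VarY)) = -0.0963

-0.0963


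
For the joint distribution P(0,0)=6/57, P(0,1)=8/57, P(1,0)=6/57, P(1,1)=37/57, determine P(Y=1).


P(Y=1) = P(0,1)+P(1,1) = 8/57 + 37/57 = 45/57 = 15/19

15/19


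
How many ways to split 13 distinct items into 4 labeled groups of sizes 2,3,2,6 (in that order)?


13! = 6227020800
Denominator: 2!=2 * 3!=6 * 2!=2 * 6!=720
Coefficient = 6227020800 / 17280 = 360360

360360


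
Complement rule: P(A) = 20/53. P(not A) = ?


P(A') = 1 - P(A) = 1 - 20/53 = 33/53

33/53


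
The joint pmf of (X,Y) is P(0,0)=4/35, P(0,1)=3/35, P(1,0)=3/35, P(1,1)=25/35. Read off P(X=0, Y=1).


Read from table: P(X=0, Y=1) = 3/35

3/35


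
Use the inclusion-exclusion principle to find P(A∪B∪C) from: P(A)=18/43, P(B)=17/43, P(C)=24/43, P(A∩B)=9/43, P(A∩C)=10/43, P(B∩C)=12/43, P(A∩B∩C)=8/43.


P(A∪B∪C) = P(A)+P(B)+P(C) - P(AB)-P(AC)-P(BC) + P(ABC)
= 18/43+17/43+24/43 - 9/43-10/43-12/43 + 8/43
= 36/43

36/43


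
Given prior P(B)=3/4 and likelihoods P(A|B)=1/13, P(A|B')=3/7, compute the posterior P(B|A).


P(A) = P(A|B)P(B) + P(A|B')P(B') = 1/13*3/4 + 3/7*1/4 = 15/91
P(B|A) = P(A|B)P(B)/P(A) = (3/52)/(15/91) = 7/20

7/20


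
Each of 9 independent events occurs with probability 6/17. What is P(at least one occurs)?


P(at least one) = 1 - P(none)
P(none) = (1 - 6/17)^9 = (11/17)^9 = 2357947691/118587876497
P(at least one) = 1 - 2357947691/118587876497 = 116229928806/118587876497

116229928806/118587876497


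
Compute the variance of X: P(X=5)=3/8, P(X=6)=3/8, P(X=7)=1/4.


E[X] = 47/8, E[X^2] = 281/8
Var(X) = E[X^2] - (E[X])^2 = 281/8 - (47/8)^2 = 39/64

39/64


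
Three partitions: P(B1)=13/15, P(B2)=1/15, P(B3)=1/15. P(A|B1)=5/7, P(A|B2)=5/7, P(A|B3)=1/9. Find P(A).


P(A) = P(A|B1)P(B1) + P(A|B2)P(B2) + P(A|B3)P(B3)
= 5/7*13/15 + 5/7*1/15 + 1/9*1/15
= 13/21 + 1/21 + 1/135 = 91/135

91/135


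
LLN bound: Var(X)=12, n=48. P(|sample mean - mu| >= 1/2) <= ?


Var(Xbar) = Var(X)/n = 12/48
Chebyshev: P(|Xbar-mu| >= 1/2) <= Var(Xbar)/(1/2)^2 = (1/4)/(1/4) = 1

1


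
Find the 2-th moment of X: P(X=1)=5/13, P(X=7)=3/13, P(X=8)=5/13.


E[X^2] = sum(x^2 * P(x))
= 1*5/13 + 49*3/13 + 64*5/13
= 472/13

472/13


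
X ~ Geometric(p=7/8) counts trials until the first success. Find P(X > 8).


P(X > 8) = P(first 8 trials all fail) = (1-p)^8 = (1/8)^8 = 1/16777216

1/16777216


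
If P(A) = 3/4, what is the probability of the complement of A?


P(A') = 1 - P(A) = 1 - 3/4 = 1/4

1/4


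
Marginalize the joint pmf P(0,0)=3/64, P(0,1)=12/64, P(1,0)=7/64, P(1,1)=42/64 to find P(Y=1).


P(Y=1) = P(0,1)+P(1,1) = 12/64 + 42/64 = 54/64 = 27/32

27/32


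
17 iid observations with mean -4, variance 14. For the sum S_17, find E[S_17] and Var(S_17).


E[S_n] = n*mu = 17*-4 = -68
Var(S_n) = n*sigma^2 = 17*14 = 238

E[S_17]=-68, Var(S_17)=238


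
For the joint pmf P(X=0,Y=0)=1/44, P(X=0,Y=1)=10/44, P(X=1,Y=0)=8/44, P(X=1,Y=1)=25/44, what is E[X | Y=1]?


P(Y=1) = 35/44
E[X|Y=1] = (0*10 + 1*25)/35 = 25/35 = 5/7

5/7


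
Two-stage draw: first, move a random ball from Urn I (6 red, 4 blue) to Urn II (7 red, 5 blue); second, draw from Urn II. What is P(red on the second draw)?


P(transfer red) = 6/10 = 3/5; P(transfer blue) = 2/5
If red transferred: Urn II has 8 red of 13, so P(red|red moved) = 8/13
If blue transferred: Urn II has 7 red of 13, so P(red|blue moved) = 7/13
By total probability: P(red) = 3/5*8/13 + 2/5*7/13 = 38/65

38/65


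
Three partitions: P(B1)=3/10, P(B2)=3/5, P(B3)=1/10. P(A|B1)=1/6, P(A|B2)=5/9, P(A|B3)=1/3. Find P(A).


P(A) = P(A|B1)P(B1) + P(A|B2)P(B2) + P(A|B3)P(B3)
= 1/6*3/10 + 5/9*3/5 + 1/3*1/10
= 1/20 + 1/3 + 1/30 = 5/12

5/12


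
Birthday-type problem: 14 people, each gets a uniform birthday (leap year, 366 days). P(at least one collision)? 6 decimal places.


P(all different) = prod((366-i)/366 for i=0..13) = 0.777440
P(at least one match) = 1 - 0.777440 = 0.222560

0.222560


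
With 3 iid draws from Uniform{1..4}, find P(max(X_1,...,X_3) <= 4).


P(max <= 4) = P(all X_i <= 4) = (P(X_1 <= 4))^3
= (4/4)^3 = 1^3 = 1

1


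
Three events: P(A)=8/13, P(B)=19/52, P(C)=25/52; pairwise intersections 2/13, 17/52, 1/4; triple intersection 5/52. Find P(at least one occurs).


P(A∪B∪C) = P(A)+P(B)+P(C) - P(AB)-P(AC)-P(BC) + P(ABC)
= 8/13+19/52+25/52 - 2/13-17/52-1/4 + 5/52
= 43/52

43/52


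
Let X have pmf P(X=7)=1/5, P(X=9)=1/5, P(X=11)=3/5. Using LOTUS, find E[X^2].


E[X^2] = sum(g(x)*P(x))
= 49*1/5 + 81*1/5 + 121*3/5
= 493/5

493/5


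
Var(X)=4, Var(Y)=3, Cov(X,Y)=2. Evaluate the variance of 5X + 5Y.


Var(5X + 5Y) = 5^2*Var(X) + 5^2*Var(Y) + 2*5*5*Cov(X,Y)
= 25*4 + 25*3 + 50*2
= 100 + 75 + 100 = 275

275


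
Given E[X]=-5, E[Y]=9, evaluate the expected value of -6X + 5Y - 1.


E[-6X + 5Y - 1] = -6*E[X] + 5*E[Y] - 1
= (-6)*(-5) + (5)*(9) + (-1)
= 30 + 45 - 1 = 74

74


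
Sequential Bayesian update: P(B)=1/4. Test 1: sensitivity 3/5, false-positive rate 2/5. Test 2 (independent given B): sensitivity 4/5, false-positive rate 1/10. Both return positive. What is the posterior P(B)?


After test 1: P(+) = 3/5*1/4 + 2/5*3/4 = 9/20
P(B|+) = (3/20)/(9/20) = 1/3
After test 2 (use post1 as new prior): P(+) = 4/5*1/3 + 1/10*2/3 = 1/3
P(B|+,+) = (4/15)/(1/3) = 4/5

4/5


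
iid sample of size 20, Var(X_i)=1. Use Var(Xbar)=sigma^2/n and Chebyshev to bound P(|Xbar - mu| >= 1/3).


Var(Xbar) = Var(X)/n = 1/20
Chebyshev: P(|Xbar-mu| >= 1/3) <= Var(Xbar)/(1/3)^2 = (1/20)/(1/9) = 9/20

9/20


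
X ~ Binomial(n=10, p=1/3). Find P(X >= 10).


P(X>=10) = P(X=10)
= 1/59049
= 1/59049

1/59049


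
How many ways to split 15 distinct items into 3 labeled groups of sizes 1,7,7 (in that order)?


15! = 1307674368000
Denominator: 1!=1 * 7!=5040 * 7!=5040
Coefficient = 1307674368000 / 25401600 = 51480

51480


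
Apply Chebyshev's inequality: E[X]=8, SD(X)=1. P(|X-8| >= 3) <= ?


k = 3/1 = 3
Chebyshev: P(|X-mu| >= k*sigma) <= 1/k^2 = 1/3^2 = 1/9

1/9


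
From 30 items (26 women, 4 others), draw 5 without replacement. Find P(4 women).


P(X=4) = C(26,4)*C(4,1) / C(30,5)
= 14950*4 / 142506
= 59800/142506 = 2300/5481

2300/5481


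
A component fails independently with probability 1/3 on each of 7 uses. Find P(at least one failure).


P(at least one) = 1 - P(none)
P(none) = (1 - 1/3)^7 = (2/3)^7 = 128/2187
P(at least one) = 1 - 128/2187 = 2059/2187

2059/2187


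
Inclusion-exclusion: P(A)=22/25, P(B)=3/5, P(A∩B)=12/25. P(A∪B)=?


P(A∪B) = P(A) + P(B) - P(A∩B)
= 22/25 + 3/5 - 12/25 = 1

1


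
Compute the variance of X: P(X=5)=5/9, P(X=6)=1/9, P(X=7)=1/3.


E[X] = 52/9, E[X^2] = 308/9
Var(X) = E[X^2] - (E[X])^2 = 308/9 - (52/9)^2 = 68/81

68/81


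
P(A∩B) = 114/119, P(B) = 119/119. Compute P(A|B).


P(A|B) = P(A∩B)/P(B) = (114/119)/(119/119) = 114/119

114/119


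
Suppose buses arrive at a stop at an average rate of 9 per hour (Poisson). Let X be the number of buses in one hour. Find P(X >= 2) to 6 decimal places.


P(X>=2) = 1 - P(X<=1) = 1 - (e^(-9)*9^0/0! + e^(-9)*9^1/1!)
≈ 1 - (0.0001234098 + 0.0011106882)
= 1 - 0.0012340980 = 0.9987659020
≈ 0.998766

0.998766


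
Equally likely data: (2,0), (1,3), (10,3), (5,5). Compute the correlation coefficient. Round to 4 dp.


Cov(X,Y) = 2.1250, Var(X) = 12.2500, Var(Y) = 3.1875
rho = Cov/(sqrt(VarX)*sqrt(VarY)) = 0.3401

0.3401


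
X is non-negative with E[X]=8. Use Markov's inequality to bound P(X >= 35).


Markov: P(X >= a) <= E[X]/a
P(X >= 35) <= 8/35

8/35


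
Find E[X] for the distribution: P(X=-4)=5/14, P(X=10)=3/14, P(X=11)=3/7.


E[X] = sum(x * P(x))
= -4*5/14 + 10*3/14 + 11*3/7
= 38/7

38/7


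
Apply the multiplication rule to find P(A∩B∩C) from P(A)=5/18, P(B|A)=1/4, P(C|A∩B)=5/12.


P(A∩B∩C) = P(A) * P(B|A) * P(C|A∩B)
= 5/18 * 1/4 * 5/12
= 5/72 * 5/12 = 25/864

25/864


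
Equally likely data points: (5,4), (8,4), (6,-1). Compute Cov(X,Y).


E[X]=19/3, E[Y]=7/3, E[XY]=46/3
Cov(X,Y) = E[XY] - E[X]E[Y] = 46/3 - 19/3*7/3 = 5/9

5/9


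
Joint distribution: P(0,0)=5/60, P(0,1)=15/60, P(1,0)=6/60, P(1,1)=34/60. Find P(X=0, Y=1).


Read from table: P(X=0, Y=1) = 15/60 = 1/4

1/4


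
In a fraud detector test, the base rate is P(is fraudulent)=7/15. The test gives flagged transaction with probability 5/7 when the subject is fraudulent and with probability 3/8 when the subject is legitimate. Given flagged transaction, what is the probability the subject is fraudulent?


P(A) = P(A|B)P(B) + P(A|B')P(B') = 5/7*7/15 + 3/8*8/15 = 8/15
P(B|A) = P(A|B)P(B)/P(A) = (1/3)/(8/15) = 5/8

5/8


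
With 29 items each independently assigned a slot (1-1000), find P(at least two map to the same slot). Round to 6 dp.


P(all different) = prod((1000-i)/1000 for i=0..28) = 0.663708
P(at least one match) = 1 - 0.663708 = 0.336292

0.336292


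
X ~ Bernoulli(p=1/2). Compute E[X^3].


For Bernoulli: X in {0,1}
E[X^3] = 0^3*(1-1/2) + 1^3*1/2 = 1/2

1/2


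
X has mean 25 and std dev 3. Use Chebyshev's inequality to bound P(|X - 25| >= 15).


k = 15/3 = 5
Chebyshev: P(|X-mu| >= k*sigma) <= 1/k^2 = 1/5^2 = 1/25

1/25


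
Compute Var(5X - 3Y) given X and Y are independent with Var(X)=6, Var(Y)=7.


Independence => Cov(X,Y)=0
Var(5X - 3Y) = 5^2*Var(X) + (-3)^2*Var(Y)
= 25*6 + 9*7 = 213

213


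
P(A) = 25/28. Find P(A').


P(A') = 1 - P(A) = 1 - 25/28 = 3/28

3/28


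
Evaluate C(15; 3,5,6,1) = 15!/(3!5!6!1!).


15! = 1307674368000
Denominator: 3!=6 * 5!=120 * 6!=720 * 1!=1
Coefficient = 1307674368000 / 518400 = 2522520

2522520


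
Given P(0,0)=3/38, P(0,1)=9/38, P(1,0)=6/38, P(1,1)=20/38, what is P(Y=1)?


P(Y=1) = P(0,1)+P(1,1) = 9/38 + 20/38 = 29/38

29/38


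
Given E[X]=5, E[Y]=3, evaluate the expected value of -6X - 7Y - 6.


E[-6X - 7Y - 6] = -6*E[X] - 7*E[Y] - 6
= (-6)*(5) + (-7)*(3) + (-6)
= -30 - 21 - 6 = -57

-57


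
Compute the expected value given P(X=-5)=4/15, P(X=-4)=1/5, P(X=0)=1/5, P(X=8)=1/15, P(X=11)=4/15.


E[X] = sum(x * P(x))
= -5*4/15 - 4*1/5 + 0*1/5 + 8*1/15 + 11*4/15
= 4/3

4/3


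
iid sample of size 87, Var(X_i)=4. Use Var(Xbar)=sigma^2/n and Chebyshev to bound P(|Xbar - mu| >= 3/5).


Var(Xbar) = Var(X)/n = 4/87
Chebyshev: P(|Xbar-mu| >= 3/5) <= Var(Xbar)/(3/5)^2 = (4/87)/(9/25) = 100/783

100/783


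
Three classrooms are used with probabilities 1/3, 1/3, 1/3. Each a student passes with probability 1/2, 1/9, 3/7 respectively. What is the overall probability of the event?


P(A) = P(A|B1)P(B1) + P(A|B2)P(B2) + P(A|B3)P(B3)
= 1/2*1/3 + 1/9*1/3 + 3/7*1/3
= 1/6 + 1/27 + 1/7 = 131/378

131/378


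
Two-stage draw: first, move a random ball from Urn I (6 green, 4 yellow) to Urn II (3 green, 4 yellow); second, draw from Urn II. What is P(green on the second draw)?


P(transfer green) = 6/10 = 3/5; P(transfer yellow) = 2/5
If green transferred: Urn II has 4 green of 8, so P(green|green moved) = 1/2
If yellow transferred: Urn II has 3 green of 8, so P(green|yellow moved) = 3/8
By total probability: P(green) = 3/5*1/2 + 2/5*3/8 = 9/20

9/20


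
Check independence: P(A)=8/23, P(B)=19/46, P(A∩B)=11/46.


P(A)*P(B) = 8/23*19/46 = 76/529
P(A∩B) = 11/46 != 76/529, so not independent

No, A and B are not independent


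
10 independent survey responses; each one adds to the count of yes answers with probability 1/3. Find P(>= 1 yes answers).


P(at least one) = 1 - P(none)
P(none) = (1 - 1/3)^10 = (2/3)^10 = 1024/59049
P(at least one) = 1 - 1024/59049 = 58025/59049

58025/59049


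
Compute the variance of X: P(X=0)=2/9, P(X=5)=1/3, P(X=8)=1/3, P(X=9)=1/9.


E[X] = 16/3, E[X^2] = 116/3
Var(X) = E[X^2] - (E[X])^2 = 116/3 - (16/3)^2 = 92/9

92/9


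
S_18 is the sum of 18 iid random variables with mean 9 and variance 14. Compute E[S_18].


E[S_n] = n*E[X_1] = 18*9 = 162

162


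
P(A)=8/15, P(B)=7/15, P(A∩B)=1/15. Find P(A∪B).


P(A∪B) = P(A) + P(B) - P(A∩B)
= 8/15 + 7/15 - 1/15 = 14/15

14/15


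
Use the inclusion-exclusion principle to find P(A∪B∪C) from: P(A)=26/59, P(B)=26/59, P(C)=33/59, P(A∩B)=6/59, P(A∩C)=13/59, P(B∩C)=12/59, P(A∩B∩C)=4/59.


P(A∪B∪C) = P(A)+P(B)+P(C) - P(AB)-P(AC)-P(BC) + P(ABC)
= 26/59+26/59+33/59 - 6/59-13/59-12/59 + 4/59
= 58/59

58/59


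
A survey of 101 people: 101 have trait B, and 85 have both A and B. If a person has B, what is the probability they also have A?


P(A|B) = P(A∩B)/P(B) = (85/101)/(101/101) = 85/101

85/101


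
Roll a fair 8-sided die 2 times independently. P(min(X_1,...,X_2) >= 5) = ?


P(min >= 5) = P(all X_i >= 5) = (P(X_1 >= 5))^2
= (4/8)^2 = (1/2)^2 = 1/4

1/4


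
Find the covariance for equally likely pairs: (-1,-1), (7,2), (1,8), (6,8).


E[X]=13/4, E[Y]=17/4, E[XY]=71/4
Cov(X,Y) = E[XY] - E[X]E[Y] = 71/4 - 13/4*17/4 = 63/16

63/16


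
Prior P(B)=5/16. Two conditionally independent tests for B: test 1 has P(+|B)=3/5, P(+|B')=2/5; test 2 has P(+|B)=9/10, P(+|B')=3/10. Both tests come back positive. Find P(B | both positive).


After test 1: P(+) = 3/5*5/16 + 2/5*11/16 = 37/80
P(B|+) = (3/16)/(37/80) = 15/37
After test 2 (use post1 as new prior): P(+) = 9/10*15/37 + 3/10*22/37 = 201/370
P(B|+,+) = (27/74)/(201/370) = 45/67

45/67


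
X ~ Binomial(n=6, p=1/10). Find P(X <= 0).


P(X<=0) = P(X=0)
= 531441/1000000
= 531441/1000000

531441/1000000


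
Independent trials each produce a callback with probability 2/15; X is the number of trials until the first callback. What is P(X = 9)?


P(X=9) = (1-p)^8 * p = (13/15)^8 * 2/15
= 815730721/2562890625 * 2/15 = 1631461442/38443359375

1631461442/38443359375


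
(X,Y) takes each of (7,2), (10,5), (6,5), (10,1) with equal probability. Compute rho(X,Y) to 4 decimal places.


Cov(X,Y) = -0.8125, Var(X) = 3.1875, Var(Y) = 3.1875
rho = Cov/(sqrt(VarX)*sqrt(VarY)) = -0.2549

-0.2549


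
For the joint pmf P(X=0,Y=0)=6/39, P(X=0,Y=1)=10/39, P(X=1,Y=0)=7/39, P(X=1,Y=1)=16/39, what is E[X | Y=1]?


P(Y=1) = 26/39
E[X|Y=1] = (0*10 + 1*16)/26 = 16/26 = 8/13

8/13
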